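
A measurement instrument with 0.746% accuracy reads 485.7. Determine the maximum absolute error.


Absolute error = (accuracy% / 100) * reading.
Error = (0.746 / 100) * 485.7
Error = 0.00746 * 485.7
Error = 3.6233

3.6233


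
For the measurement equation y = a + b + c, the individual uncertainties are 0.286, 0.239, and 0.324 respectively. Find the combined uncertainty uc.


For a sum of independent quantities, uc = sqrt(u1^2 + u2^2 + u3^2).
uc = sqrt(0.286^2 + 0.239^2 + 0.324^2)
uc = sqrt(0.081796 + 0.057121 + 0.104976)
uc = 0.4939

0.4939


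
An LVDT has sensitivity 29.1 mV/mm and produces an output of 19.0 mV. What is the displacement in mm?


Displacement = Vout / sensitivity.
d = 19.0 / 29.1
d = 0.653 mm

0.653 mm


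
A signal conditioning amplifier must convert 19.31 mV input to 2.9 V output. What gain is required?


Gain = Vout / Vin (converting to same units).
G = 2.9 V / 19.31 mV
G = 2900.0 mV / 19.31 mV
G = 150.18

150.18


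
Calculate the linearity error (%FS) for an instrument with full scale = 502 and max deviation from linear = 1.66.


Linearity error = (max deviation / full scale) * 100%.
Linearity = (1.66 / 502) * 100
Linearity = 0.331 %FS

0.331 %FS


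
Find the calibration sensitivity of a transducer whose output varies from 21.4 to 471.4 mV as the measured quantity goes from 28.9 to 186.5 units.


Sensitivity = (y2 - y1) / (x2 - x1).
S = (471.4 - 21.4) / (186.5 - 28.9)
S = 450.0 / 157.6
S = 2.8553 mV/unit

2.8553 mV/unit


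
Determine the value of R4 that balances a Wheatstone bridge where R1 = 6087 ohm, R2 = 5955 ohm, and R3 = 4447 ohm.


At balance: R1*R4 = R2*R3, so R4 = R2*R3/R1.
R4 = 5955 * 4447 / 6087
R4 = 26481885 / 6087
R4 = 4350.56 ohm

4350.56 ohm


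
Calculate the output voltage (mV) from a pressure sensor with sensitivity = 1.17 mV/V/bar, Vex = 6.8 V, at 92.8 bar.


Output = sensitivity * Vex * P.
Vout = 1.17 * 6.8 * 92.8
Vout = 7.956 * 92.8
Vout = 738.32 mV

738.32 mV


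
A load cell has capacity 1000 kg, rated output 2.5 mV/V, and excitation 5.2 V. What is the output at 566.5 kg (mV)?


Vout = rated_output * Vex * (load / capacity).
Vout = 2.5 * 5.2 * (566.5 / 1000)
Vout = 2.5 * 5.2 * 0.5665
Vout = 7.364 mV

7.364 mV


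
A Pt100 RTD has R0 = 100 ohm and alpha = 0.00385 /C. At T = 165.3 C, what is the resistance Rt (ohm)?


The RTD equation: Rt = R0 * (1 + alpha * T).
Rt = 100 * (1 + 0.00385 * 165.3)
Rt = 100 * (1 + 0.636405)
Rt = 100 * 1.636405
Rt = 163.641 ohm

163.641 ohm


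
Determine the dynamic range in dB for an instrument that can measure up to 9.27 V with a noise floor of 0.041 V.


Dynamic range = 20 * log10(Vmax / Vnoise).
DR = 20 * log10(9.27 / 0.041)
DR = 20 * log10(226.1)
DR = 47.09 dB

47.09 dB


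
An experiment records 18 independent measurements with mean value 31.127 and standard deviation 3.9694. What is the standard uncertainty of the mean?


The standard uncertainty for Type A evaluation is u = s / sqrt(n).
u = 3.9694 / sqrt(18)
u = 3.9694 / 4.2426
u = 0.9356

0.9356


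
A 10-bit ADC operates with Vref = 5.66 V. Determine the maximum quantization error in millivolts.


The maximum quantization error is +/- LSB/2.
LSB = Vref / 2^n = 5.66 / 1024 = 0.00552734 V
Max error = LSB / 2 = 0.00552734 / 2 = 0.00276367 V
Max error = 2.7637 mV

2.7637 mV


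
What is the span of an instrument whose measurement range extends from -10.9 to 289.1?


Span = upper range - lower range.
Span = 289.1 - (-10.9)
Span = 300.0

300.0


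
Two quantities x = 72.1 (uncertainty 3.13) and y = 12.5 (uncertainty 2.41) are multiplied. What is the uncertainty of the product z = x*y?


For a product z = x*y, the relative uncertainty is:
uz/z = sqrt((ux/x)^2 + (uy/y)^2)
Relative uncertainties: ux/x = 3.13/72.1 = 0.043412
uy/y = 2.41/12.5 = 0.1928
z = 72.1 * 12.5 = 901.2
uz = 901.2 * sqrt(0.043412^2 + 0.1928^2) = 178.111

178.111


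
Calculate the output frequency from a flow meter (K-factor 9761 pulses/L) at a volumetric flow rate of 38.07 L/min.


Frequency = K * Q / 60 (converting L/min to L/s).
f = 9761 * 38.07 / 60
f = 371601.27 / 60
f = 6193.35 Hz

6193.35 Hz


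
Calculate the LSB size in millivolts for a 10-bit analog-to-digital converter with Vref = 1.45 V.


The resolution (LSB) of an ADC is Vref / 2^n.
LSB = 1.45 / 2^10
LSB = 1.45 / 1024
LSB = 0.00141602 V = 1.41601562 mV

1.41601562 mV


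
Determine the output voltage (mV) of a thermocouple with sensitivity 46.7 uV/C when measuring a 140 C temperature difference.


The thermocouple output V = sensitivity * dT.
V = 46.7 uV/C * 140 C
V = 6538.0 uV
V = 6.538 mV

6.538 mV


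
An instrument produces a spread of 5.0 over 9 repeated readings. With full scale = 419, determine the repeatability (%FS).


Repeatability = (spread / full scale) * 100%.
R = (5.0 / 419) * 100
R = 1.193 %FS

1.193 %FS


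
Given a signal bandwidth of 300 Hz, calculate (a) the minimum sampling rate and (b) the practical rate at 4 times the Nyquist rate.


By Nyquist theorem, fs_min = 2 * fmax.
fs_min = 2 * 300 = 600 Hz
Practical rate = 4 * fs_min = 4 * 600 = 2400 Hz

fs_min = 600 Hz, fs_practical = 2400 Hz


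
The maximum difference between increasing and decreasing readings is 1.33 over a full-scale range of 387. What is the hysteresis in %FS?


Hysteresis = (max difference / full scale) * 100%.
H = (1.33 / 387) * 100
H = 0.344 %FS

0.344 %FS


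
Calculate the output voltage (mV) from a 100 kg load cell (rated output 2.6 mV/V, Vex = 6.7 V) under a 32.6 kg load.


Vout = rated_output * Vex * (load / capacity).
Vout = 2.6 * 6.7 * (32.6 / 100)
Vout = 2.6 * 6.7 * 0.326
Vout = 5.679 mV

5.679 mV


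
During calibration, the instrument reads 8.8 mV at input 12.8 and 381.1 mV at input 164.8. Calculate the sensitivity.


Sensitivity = (y2 - y1) / (x2 - x1).
S = (381.1 - 8.8) / (164.8 - 12.8)
S = 372.3 / 152.0
S = 2.4493 mV/unit

2.4493 mV/unit


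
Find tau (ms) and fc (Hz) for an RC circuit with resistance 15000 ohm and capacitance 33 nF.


Time constant: tau = R * C.
tau = 15000 * 3.30e-08 = 0.000495 s
tau = 0.495 ms
Cutoff frequency: fc = 1 / (2*pi*R*C).
fc = 1 / (2*pi*0.000495) = 321.53 Hz

tau = 0.495 ms, fc = 321.53 Hz


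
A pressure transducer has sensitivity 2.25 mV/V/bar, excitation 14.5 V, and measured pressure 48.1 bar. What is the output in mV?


Output = sensitivity * Vex * P.
Vout = 2.25 * 14.5 * 48.1
Vout = 32.625 * 48.1
Vout = 1569.26 mV

1569.26 mV


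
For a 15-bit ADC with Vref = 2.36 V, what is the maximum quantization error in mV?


The maximum quantization error is +/- LSB/2.
LSB = Vref / 2^n = 2.36 / 32768 = 7.202e-05 V
Max error = LSB / 2 = 7.202e-05 / 2 = 3.601e-05 V
Max error = 0.036 mV

0.036 mV


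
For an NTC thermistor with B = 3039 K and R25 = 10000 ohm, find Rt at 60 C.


NTC thermistor equation: Rt = R25 * exp(B * (1/T - 1/T25)).
T in Kelvin: 333.15 K, T25 = 298.15 K
1/T - 1/T25 = 1/333.15 - 1/298.15 = -0.00035237
B * (1/T - 1/T25) = 3039 * -0.00035237 = -1.0708
Rt = 10000 * exp(-1.0708) = 3427.2 ohm

3427.2 ohm


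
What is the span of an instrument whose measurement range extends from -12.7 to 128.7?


Span = upper range - lower range.
Span = 128.7 - (-12.7)
Span = 141.4

141.4


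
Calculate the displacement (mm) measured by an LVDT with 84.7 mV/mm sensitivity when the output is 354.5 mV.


Displacement = Vout / sensitivity.
d = 354.5 / 84.7
d = 4.185 mm

4.185 mm


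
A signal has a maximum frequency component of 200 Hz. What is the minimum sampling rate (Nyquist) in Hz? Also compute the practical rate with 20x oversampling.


By Nyquist theorem, fs_min = 2 * fmax.
fs_min = 2 * 200 = 400 Hz
Practical rate = 20 * fs_min = 20 * 400 = 8000 Hz

fs_min = 400 Hz, fs_practical = 8000 Hz


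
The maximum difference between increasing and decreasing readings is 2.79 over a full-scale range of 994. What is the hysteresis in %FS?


Hysteresis = (max difference / full scale) * 100%.
H = (2.79 / 994) * 100
H = 0.281 %FS

0.281 %FS


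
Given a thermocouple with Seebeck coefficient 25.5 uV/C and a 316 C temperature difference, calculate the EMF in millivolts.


The thermocouple output V = sensitivity * dT.
V = 25.5 uV/C * 316 C
V = 8058.0 uV
V = 8.058 mV

8.058 mV


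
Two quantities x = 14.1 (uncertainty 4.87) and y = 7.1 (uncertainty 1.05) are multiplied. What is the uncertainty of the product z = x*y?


For a product z = x*y, the relative uncertainty is:
uz/z = sqrt((ux/x)^2 + (uy/y)^2)
Relative uncertainties: ux/x = 4.87/14.1 = 0.34539
uy/y = 1.05/7.1 = 0.147887
z = 14.1 * 7.1 = 100.1
uz = 100.1 * sqrt(0.34539^2 + 0.147887^2) = 37.613

37.613


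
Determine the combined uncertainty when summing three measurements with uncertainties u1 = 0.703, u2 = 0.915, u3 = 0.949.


For a sum of independent quantities, uc = sqrt(u1^2 + u2^2 + u3^2).
uc = sqrt(0.703^2 + 0.915^2 + 0.949^2)
uc = sqrt(0.494209 + 0.837225 + 0.900601)
uc = 1.494

1.494


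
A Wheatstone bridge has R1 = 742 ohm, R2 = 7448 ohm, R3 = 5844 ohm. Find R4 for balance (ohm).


At balance: R1*R4 = R2*R3, so R4 = R2*R3/R1.
R4 = 7448 * 5844 / 742
R4 = 43526112 / 742
R4 = 58660.53 ohm

58660.53 ohm


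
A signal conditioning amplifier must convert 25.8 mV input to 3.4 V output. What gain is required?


Gain = Vout / Vin (converting to same units).
G = 3.4 V / 25.8 mV
G = 3400.0 mV / 25.8 mV
G = 131.78

131.78


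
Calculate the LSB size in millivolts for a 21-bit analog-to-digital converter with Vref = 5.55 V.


The resolution (LSB) of an ADC is Vref / 2^n.
LSB = 5.55 / 2^21
LSB = 5.55 / 2097152
LSB = 2.65e-06 V = 0.00264645 mV

0.00264645 mV


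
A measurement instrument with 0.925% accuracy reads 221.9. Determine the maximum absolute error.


Absolute error = (accuracy% / 100) * reading.
Error = (0.925 / 100) * 221.9
Error = 0.00925 * 221.9
Error = 2.0526

2.0526


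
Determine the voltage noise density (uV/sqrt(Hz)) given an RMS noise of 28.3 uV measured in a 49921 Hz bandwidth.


Noise spectral density = Vrms / sqrt(BW).
NSD = 28.3 / sqrt(49921)
NSD = 28.3 / 223.4301
NSD = 0.1267 uV/sqrt(Hz)

0.1267 uV/sqrt(Hz)


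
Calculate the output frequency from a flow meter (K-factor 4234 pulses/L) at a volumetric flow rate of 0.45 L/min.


Frequency = K * Q / 60 (converting L/min to L/s).
f = 4234 * 0.45 / 60
f = 1905.3 / 60
f = 31.75 Hz

31.75 Hz


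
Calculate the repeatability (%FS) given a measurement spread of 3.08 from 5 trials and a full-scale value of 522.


Repeatability = (spread / full scale) * 100%.
R = (3.08 / 522) * 100
R = 0.59 %FS

0.59 %FS


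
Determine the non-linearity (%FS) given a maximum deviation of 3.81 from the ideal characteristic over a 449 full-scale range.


Linearity error = (max deviation / full scale) * 100%.
Linearity = (3.81 / 449) * 100
Linearity = 0.849 %FS

0.849 %FS


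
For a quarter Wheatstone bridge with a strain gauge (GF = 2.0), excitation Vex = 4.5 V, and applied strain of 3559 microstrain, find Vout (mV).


Quarter bridge output: Vout = (GF * epsilon * Vex) / 4.
Vout = (2.0 * 3559e-6 * 4.5) / 4
Vout = 0.032031 / 4 V
Vout = 0.00800775 V = 8.0077 mV

8.0077 mV


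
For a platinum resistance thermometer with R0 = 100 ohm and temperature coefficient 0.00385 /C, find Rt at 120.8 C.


The RTD equation: Rt = R0 * (1 + alpha * T).
Rt = 100 * (1 + 0.00385 * 120.8)
Rt = 100 * (1 + 0.46508)
Rt = 100 * 1.46508
Rt = 146.508 ohm

146.508 ohm


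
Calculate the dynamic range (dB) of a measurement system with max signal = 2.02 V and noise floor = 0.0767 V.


Dynamic range = 20 * log10(Vmax / Vnoise).
DR = 20 * log10(2.02 / 0.0767)
DR = 20 * log10(26.34)
DR = 28.41 dB

28.41 dB


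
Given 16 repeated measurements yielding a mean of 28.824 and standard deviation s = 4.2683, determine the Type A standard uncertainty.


The standard uncertainty for Type A evaluation is u = s / sqrt(n).
u = 4.2683 / sqrt(16)
u = 4.2683 / 4.0
u = 1.0671

1.0671


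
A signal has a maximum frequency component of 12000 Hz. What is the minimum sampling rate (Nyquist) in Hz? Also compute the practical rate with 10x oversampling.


By Nyquist theorem, fs_min = 2 * fmax.
fs_min = 2 * 12000 = 24000 Hz
Practical rate = 10 * fs_min = 10 * 24000 = 240000 Hz

fs_min = 24000 Hz, fs_practical = 240000 Hz


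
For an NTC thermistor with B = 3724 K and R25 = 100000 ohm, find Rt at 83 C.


NTC thermistor equation: Rt = R25 * exp(B * (1/T - 1/T25)).
T in Kelvin: 356.15 K, T25 = 298.15 K
1/T - 1/T25 = 1/356.15 - 1/298.15 = -0.00054621
B * (1/T - 1/T25) = 3724 * -0.00054621 = -2.0341
Rt = 100000 * exp(-2.0341) = 13080.0 ohm

13080.0 ohm


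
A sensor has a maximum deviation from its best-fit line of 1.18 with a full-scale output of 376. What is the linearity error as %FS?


Linearity error = (max deviation / full scale) * 100%.
Linearity = (1.18 / 376) * 100
Linearity = 0.314 %FS

0.314 %FS


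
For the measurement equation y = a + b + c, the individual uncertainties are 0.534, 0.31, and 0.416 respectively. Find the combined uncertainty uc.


For a sum of independent quantities, uc = sqrt(u1^2 + u2^2 + u3^2).
uc = sqrt(0.534^2 + 0.31^2 + 0.416^2)
uc = sqrt(0.285156 + 0.0961 + 0.173056)
uc = 0.7445

0.7445


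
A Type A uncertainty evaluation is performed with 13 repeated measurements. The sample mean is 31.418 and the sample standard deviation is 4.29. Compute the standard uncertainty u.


The standard uncertainty for Type A evaluation is u = s / sqrt(n).
u = 4.29 / sqrt(13)
u = 4.29 / 3.6056
u = 1.1898

1.1898


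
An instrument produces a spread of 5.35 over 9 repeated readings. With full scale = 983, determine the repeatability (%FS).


Repeatability = (spread / full scale) * 100%.
R = (5.35 / 983) * 100
R = 0.544 %FS

0.544 %FS


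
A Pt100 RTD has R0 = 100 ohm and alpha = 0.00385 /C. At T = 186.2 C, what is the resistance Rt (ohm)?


The RTD equation: Rt = R0 * (1 + alpha * T).
Rt = 100 * (1 + 0.00385 * 186.2)
Rt = 100 * (1 + 0.71687)
Rt = 100 * 1.71687
Rt = 171.687 ohm

171.687 ohm


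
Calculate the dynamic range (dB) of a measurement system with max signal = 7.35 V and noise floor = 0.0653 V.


Dynamic range = 20 * log10(Vmax / Vnoise).
DR = 20 * log10(7.35 / 0.0653)
DR = 20 * log10(112.56)
DR = 41.03 dB

41.03 dB


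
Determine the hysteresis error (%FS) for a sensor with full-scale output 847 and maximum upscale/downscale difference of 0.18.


Hysteresis = (max difference / full scale) * 100%.
H = (0.18 / 847) * 100
H = 0.021 %FS

0.021 %FS


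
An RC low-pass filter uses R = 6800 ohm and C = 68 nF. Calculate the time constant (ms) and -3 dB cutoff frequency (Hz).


Time constant: tau = R * C.
tau = 6800 * 6.80e-08 = 0.0004624 s
tau = 0.4624 ms
Cutoff frequency: fc = 1 / (2*pi*R*C).
fc = 1 / (2*pi*0.0004624) = 344.19 Hz

tau = 0.4624 ms, fc = 344.19 Hz


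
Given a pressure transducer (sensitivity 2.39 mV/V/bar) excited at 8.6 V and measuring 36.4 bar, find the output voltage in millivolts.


Output = sensitivity * Vex * P.
Vout = 2.39 * 8.6 * 36.4
Vout = 20.554 * 36.4
Vout = 748.17 mV

748.17 mV


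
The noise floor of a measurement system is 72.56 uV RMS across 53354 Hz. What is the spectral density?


Noise spectral density = Vrms / sqrt(BW).
NSD = 72.56 / sqrt(53354)
NSD = 72.56 / 230.9848
NSD = 0.3141 uV/sqrt(Hz)

0.3141 uV/sqrt(Hz)


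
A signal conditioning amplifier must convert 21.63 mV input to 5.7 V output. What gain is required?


Gain = Vout / Vin (converting to same units).
G = 5.7 V / 21.63 mV
G = 5700.0 mV / 21.63 mV
G = 263.52

263.52


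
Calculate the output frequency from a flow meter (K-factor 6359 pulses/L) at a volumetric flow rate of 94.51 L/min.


Frequency = K * Q / 60 (converting L/min to L/s).
f = 6359 * 94.51 / 60
f = 600989.09 / 60
f = 10016.48 Hz

10016.48 Hz


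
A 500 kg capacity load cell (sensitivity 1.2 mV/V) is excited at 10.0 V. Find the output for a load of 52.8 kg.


Vout = rated_output * Vex * (load / capacity).
Vout = 1.2 * 10.0 * (52.8 / 500)
Vout = 1.2 * 10.0 * 0.1056
Vout = 1.267 mV

1.267 mV


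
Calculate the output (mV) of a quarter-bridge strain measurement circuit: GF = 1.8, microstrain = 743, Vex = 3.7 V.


Quarter bridge output: Vout = (GF * epsilon * Vex) / 4.
Vout = (1.8 * 743e-6 * 3.7) / 4
Vout = 0.00494838 / 4 V
Vout = 0.0012371 V = 1.2371 mV

1.2371 mV


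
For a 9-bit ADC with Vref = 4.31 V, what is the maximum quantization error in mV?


The maximum quantization error is +/- LSB/2.
LSB = Vref / 2^n = 4.31 / 512 = 0.00841797 V
Max error = LSB / 2 = 0.00841797 / 2 = 0.00420898 V
Max error = 4.209 mV

4.209 mV


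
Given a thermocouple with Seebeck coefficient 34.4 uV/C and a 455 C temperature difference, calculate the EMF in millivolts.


The thermocouple output V = sensitivity * dT.
V = 34.4 uV/C * 455 C
V = 15652.0 uV
V = 15.652 mV

15.652 mV


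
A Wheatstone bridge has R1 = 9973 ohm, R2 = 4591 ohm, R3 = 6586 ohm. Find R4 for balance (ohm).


At balance: R1*R4 = R2*R3, so R4 = R2*R3/R1.
R4 = 4591 * 6586 / 9973
R4 = 30236326 / 9973
R4 = 3031.82 ohm

3031.82 ohm


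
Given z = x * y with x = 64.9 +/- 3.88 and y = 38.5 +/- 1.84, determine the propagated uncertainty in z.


For a product z = x*y, the relative uncertainty is:
uz/z = sqrt((ux/x)^2 + (uy/y)^2)
Relative uncertainties: ux/x = 3.88/64.9 = 0.059784
uy/y = 1.84/38.5 = 0.047792
z = 64.9 * 38.5 = 2498.7
uz = 2498.7 * sqrt(0.059784^2 + 0.047792^2) = 191.245

191.245


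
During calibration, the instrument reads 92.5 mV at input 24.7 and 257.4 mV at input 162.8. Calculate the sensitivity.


Sensitivity = (y2 - y1) / (x2 - x1).
S = (257.4 - 92.5) / (162.8 - 24.7)
S = 164.9 / 138.1
S = 1.1941 mV/unit

1.1941 mV/unit


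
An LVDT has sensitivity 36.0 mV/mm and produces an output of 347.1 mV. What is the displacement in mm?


Displacement = Vout / sensitivity.
d = 347.1 / 36.0
d = 9.642 mm

9.642 mm


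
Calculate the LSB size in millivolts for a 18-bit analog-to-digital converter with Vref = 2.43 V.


The resolution (LSB) of an ADC is Vref / 2^n.
LSB = 2.43 / 2^18
LSB = 2.43 / 262144
LSB = 9.27e-06 V = 0.00926971 mV

0.00926971 mV


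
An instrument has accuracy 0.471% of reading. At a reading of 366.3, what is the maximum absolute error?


Absolute error = (accuracy% / 100) * reading.
Error = (0.471 / 100) * 366.3
Error = 0.00471 * 366.3
Error = 1.7253

1.7253


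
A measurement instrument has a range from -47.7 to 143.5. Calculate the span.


Span = upper range - lower range.
Span = 143.5 - (-47.7)
Span = 191.2

191.2


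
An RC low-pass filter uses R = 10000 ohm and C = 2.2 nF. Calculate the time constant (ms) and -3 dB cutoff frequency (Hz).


Time constant: tau = R * C.
tau = 10000 * 2.20e-09 = 2.2e-05 s
tau = 0.022 ms
Cutoff frequency: fc = 1 / (2*pi*R*C).
fc = 1 / (2*pi*2.2e-05) = 7234.32 Hz

tau = 0.022 ms, fc = 7234.32 Hz


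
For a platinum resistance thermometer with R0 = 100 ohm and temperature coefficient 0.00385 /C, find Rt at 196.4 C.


The RTD equation: Rt = R0 * (1 + alpha * T).
Rt = 100 * (1 + 0.00385 * 196.4)
Rt = 100 * (1 + 0.75614)
Rt = 100 * 1.75614
Rt = 175.614 ohm

175.614 ohm


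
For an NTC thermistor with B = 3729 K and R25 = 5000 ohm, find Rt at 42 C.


NTC thermistor equation: Rt = R25 * exp(B * (1/T - 1/T25)).
T in Kelvin: 315.15 K, T25 = 298.15 K
1/T - 1/T25 = 1/315.15 - 1/298.15 = -0.00018092
B * (1/T - 1/T25) = 3729 * -0.00018092 = -0.6747
Rt = 5000 * exp(-0.6747) = 2546.6 ohm

2546.6 ohm


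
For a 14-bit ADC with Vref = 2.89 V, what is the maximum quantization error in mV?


The maximum quantization error is +/- LSB/2.
LSB = Vref / 2^n = 2.89 / 16384 = 0.00017639 V
Max error = LSB / 2 = 0.00017639 / 2 = 8.82e-05 V
Max error = 0.0882 mV

0.0882 mV


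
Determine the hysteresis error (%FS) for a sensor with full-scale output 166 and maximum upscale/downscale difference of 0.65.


Hysteresis = (max difference / full scale) * 100%.
H = (0.65 / 166) * 100
H = 0.392 %FS

0.392 %FS


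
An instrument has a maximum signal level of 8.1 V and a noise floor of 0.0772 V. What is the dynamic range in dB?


Dynamic range = 20 * log10(Vmax / Vnoise).
DR = 20 * log10(8.1 / 0.0772)
DR = 20 * log10(104.92)
DR = 40.42 dB

40.42 dB


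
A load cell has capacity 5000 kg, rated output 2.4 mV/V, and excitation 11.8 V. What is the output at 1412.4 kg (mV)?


Vout = rated_output * Vex * (load / capacity).
Vout = 2.4 * 11.8 * (1412.4 / 5000)
Vout = 2.4 * 11.8 * 0.28248
Vout = 8.0 mV

8.0 mV


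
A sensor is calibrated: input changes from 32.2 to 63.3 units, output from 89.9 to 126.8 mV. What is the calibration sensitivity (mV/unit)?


Sensitivity = (y2 - y1) / (x2 - x1).
S = (126.8 - 89.9) / (63.3 - 32.2)
S = 36.9 / 31.1
S = 1.1865 mV/unit

1.1865 mV/unit


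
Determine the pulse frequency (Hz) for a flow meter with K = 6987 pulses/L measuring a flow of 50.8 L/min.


Frequency = K * Q / 60 (converting L/min to L/s).
f = 6987 * 50.8 / 60
f = 354939.6 / 60
f = 5915.66 Hz

5915.66 Hz


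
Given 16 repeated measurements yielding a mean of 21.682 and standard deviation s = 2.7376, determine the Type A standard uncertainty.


The standard uncertainty for Type A evaluation is u = s / sqrt(n).
u = 2.7376 / sqrt(16)
u = 2.7376 / 4.0
u = 0.6844

0.6844


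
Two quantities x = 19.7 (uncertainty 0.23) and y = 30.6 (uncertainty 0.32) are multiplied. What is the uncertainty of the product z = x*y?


For a product z = x*y, the relative uncertainty is:
uz/z = sqrt((ux/x)^2 + (uy/y)^2)
Relative uncertainties: ux/x = 0.23/19.7 = 0.011675
uy/y = 0.32/30.6 = 0.010458
z = 19.7 * 30.6 = 602.8
uz = 602.8 * sqrt(0.011675^2 + 0.010458^2) = 9.448

9.448


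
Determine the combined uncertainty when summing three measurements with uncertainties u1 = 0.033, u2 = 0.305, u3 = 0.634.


For a sum of independent quantities, uc = sqrt(u1^2 + u2^2 + u3^2).
uc = sqrt(0.033^2 + 0.305^2 + 0.634^2)
uc = sqrt(0.001089 + 0.093025 + 0.401956)
uc = 0.7043

0.7043


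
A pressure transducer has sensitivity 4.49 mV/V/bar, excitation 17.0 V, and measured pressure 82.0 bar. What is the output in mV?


Output = sensitivity * Vex * P.
Vout = 4.49 * 17.0 * 82.0
Vout = 76.33 * 82.0
Vout = 6259.06 mV

6259.06 mV


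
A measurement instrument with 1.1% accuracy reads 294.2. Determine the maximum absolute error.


Absolute error = (accuracy% / 100) * reading.
Error = (1.1 / 100) * 294.2
Error = 0.011 * 294.2
Error = 3.2362

3.2362


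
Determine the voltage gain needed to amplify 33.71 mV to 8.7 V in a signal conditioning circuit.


Gain = Vout / Vin (converting to same units).
G = 8.7 V / 33.71 mV
G = 8700.0 mV / 33.71 mV
G = 258.08

258.08


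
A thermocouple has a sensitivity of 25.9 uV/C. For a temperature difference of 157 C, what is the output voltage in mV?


The thermocouple output V = sensitivity * dT.
V = 25.9 uV/C * 157 C
V = 4066.3 uV
V = 4.066 mV

4.066 mV


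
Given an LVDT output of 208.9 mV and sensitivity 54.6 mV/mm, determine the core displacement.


Displacement = Vout / sensitivity.
d = 208.9 / 54.6
d = 3.826 mm

3.826 mm


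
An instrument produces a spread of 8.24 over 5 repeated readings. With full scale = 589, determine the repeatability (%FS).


Repeatability = (spread / full scale) * 100%.
R = (8.24 / 589) * 100
R = 1.399 %FS

1.399 %FS


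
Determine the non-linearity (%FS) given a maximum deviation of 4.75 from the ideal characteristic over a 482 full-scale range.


Linearity error = (max deviation / full scale) * 100%.
Linearity = (4.75 / 482) * 100
Linearity = 0.985 %FS

0.985 %FS


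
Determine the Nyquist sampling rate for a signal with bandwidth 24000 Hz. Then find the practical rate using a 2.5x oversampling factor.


By Nyquist theorem, fs_min = 2 * fmax.
fs_min = 2 * 24000 = 48000 Hz
Practical rate = 2.5 * fs_min = 2.5 * 48000 = 120000 Hz

fs_min = 48000 Hz, fs_practical = 120000 Hz


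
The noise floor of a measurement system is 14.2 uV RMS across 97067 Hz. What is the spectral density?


Noise spectral density = Vrms / sqrt(BW).
NSD = 14.2 / sqrt(97067)
NSD = 14.2 / 311.5558
NSD = 0.0456 uV/sqrt(Hz)

0.0456 uV/sqrt(Hz)


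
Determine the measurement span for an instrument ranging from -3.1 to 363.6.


Span = upper range - lower range.
Span = 363.6 - (-3.1)
Span = 366.7

366.7


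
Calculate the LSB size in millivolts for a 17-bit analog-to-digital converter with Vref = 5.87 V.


The resolution (LSB) of an ADC is Vref / 2^n.
LSB = 5.87 / 2^17
LSB = 5.87 / 131072
LSB = 4.478e-05 V = 0.04478455 mV

0.04478455 mV


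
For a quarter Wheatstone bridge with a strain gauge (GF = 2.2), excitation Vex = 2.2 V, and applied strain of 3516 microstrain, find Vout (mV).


Quarter bridge output: Vout = (GF * epsilon * Vex) / 4.
Vout = (2.2 * 3516e-6 * 2.2) / 4
Vout = 0.01701744 / 4 V
Vout = 0.00425436 V = 4.2544 mV

4.2544 mV


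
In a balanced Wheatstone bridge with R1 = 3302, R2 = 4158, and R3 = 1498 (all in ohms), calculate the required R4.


At balance: R1*R4 = R2*R3, so R4 = R2*R3/R1.
R4 = 4158 * 1498 / 3302
R4 = 6228684 / 3302
R4 = 1886.34 ohm

1886.34 ohm


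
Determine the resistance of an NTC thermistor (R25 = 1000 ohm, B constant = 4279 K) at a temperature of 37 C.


NTC thermistor equation: Rt = R25 * exp(B * (1/T - 1/T25)).
T in Kelvin: 310.15 K, T25 = 298.15 K
1/T - 1/T25 = 1/310.15 - 1/298.15 = -0.00012977
B * (1/T - 1/T25) = 4279 * -0.00012977 = -0.5553
Rt = 1000 * exp(-0.5553) = 573.9 ohm

573.9 ohm


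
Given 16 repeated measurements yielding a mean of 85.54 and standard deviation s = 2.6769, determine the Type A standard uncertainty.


The standard uncertainty for Type A evaluation is u = s / sqrt(n).
u = 2.6769 / sqrt(16)
u = 2.6769 / 4.0
u = 0.6692

0.6692


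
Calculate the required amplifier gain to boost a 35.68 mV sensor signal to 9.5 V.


Gain = Vout / Vin (converting to same units).
G = 9.5 V / 35.68 mV
G = 9500.0 mV / 35.68 mV
G = 266.26

266.26


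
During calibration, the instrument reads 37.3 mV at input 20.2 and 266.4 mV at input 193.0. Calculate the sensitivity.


Sensitivity = (y2 - y1) / (x2 - x1).
S = (266.4 - 37.3) / (193.0 - 20.2)
S = 229.1 / 172.8
S = 1.3258 mV/unit

1.3258 mV/unit


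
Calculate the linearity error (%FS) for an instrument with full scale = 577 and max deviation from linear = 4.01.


Linearity error = (max deviation / full scale) * 100%.
Linearity = (4.01 / 577) * 100
Linearity = 0.695 %FS

0.695 %FS


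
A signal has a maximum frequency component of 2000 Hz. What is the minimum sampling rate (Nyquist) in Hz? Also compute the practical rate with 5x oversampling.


By Nyquist theorem, fs_min = 2 * fmax.
fs_min = 2 * 2000 = 4000 Hz
Practical rate = 5 * fs_min = 5 * 4000 = 20000 Hz

fs_min = 4000 Hz, fs_practical = 20000 Hz


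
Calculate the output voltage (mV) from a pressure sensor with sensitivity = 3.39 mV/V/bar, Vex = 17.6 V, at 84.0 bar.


Output = sensitivity * Vex * P.
Vout = 3.39 * 17.6 * 84.0
Vout = 59.664 * 84.0
Vout = 5011.78 mV

5011.78 mV


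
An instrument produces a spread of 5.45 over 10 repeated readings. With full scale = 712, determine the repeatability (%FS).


Repeatability = (spread / full scale) * 100%.
R = (5.45 / 712) * 100
R = 0.765 %FS

0.765 %FS


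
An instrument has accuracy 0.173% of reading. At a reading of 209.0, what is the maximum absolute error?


Absolute error = (accuracy% / 100) * reading.
Error = (0.173 / 100) * 209.0
Error = 0.00173 * 209.0
Error = 0.3616

0.3616


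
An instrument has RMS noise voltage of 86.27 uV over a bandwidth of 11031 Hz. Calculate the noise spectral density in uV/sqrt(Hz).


Noise spectral density = Vrms / sqrt(BW).
NSD = 86.27 / sqrt(11031)
NSD = 86.27 / 105.0286
NSD = 0.8214 uV/sqrt(Hz)

0.8214 uV/sqrt(Hz)


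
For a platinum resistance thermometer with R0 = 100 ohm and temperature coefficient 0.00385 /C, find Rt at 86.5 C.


The RTD equation: Rt = R0 * (1 + alpha * T).
Rt = 100 * (1 + 0.00385 * 86.5)
Rt = 100 * (1 + 0.333025)
Rt = 100 * 1.333025
Rt = 133.303 ohm

133.303 ohm


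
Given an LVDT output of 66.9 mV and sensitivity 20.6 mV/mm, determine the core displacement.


Displacement = Vout / sensitivity.
d = 66.9 / 20.6
d = 3.248 mm

3.248 mm


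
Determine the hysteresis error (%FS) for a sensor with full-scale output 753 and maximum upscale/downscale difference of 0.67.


Hysteresis = (max difference / full scale) * 100%.
H = (0.67 / 753) * 100
H = 0.089 %FS

0.089 %FS


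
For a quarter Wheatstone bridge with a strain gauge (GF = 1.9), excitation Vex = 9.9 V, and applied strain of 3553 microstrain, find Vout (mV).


Quarter bridge output: Vout = (GF * epsilon * Vex) / 4.
Vout = (1.9 * 3553e-6 * 9.9) / 4
Vout = 0.06683193 / 4 V
Vout = 0.01670798 V = 16.708 mV

16.708 mV


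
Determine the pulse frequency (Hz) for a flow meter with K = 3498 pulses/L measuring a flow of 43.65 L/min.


Frequency = K * Q / 60 (converting L/min to L/s).
f = 3498 * 43.65 / 60
f = 152687.7 / 60
f = 2544.79 Hz

2544.79 Hz


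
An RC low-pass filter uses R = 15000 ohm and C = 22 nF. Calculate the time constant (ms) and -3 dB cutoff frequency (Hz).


Time constant: tau = R * C.
tau = 15000 * 2.20e-08 = 0.00033 s
tau = 0.33 ms
Cutoff frequency: fc = 1 / (2*pi*R*C).
fc = 1 / (2*pi*0.00033) = 482.29 Hz

tau = 0.33 ms, fc = 482.29 Hz


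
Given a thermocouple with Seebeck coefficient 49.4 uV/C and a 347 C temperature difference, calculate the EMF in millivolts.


The thermocouple output V = sensitivity * dT.
V = 49.4 uV/C * 347 C
V = 17141.8 uV
V = 17.142 mV

17.142 mV


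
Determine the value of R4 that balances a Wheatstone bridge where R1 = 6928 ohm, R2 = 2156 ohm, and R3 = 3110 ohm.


At balance: R1*R4 = R2*R3, so R4 = R2*R3/R1.
R4 = 2156 * 3110 / 6928
R4 = 6705160 / 6928
R4 = 967.83 ohm

967.83 ohm


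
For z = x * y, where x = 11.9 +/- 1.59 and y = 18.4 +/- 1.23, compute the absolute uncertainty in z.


For a product z = x*y, the relative uncertainty is:
uz/z = sqrt((ux/x)^2 + (uy/y)^2)
Relative uncertainties: ux/x = 1.59/11.9 = 0.133613
uy/y = 1.23/18.4 = 0.066848
z = 11.9 * 18.4 = 219.0
uz = 219.0 * sqrt(0.133613^2 + 0.066848^2) = 32.713

32.713


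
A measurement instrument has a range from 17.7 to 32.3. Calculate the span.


Span = upper range - lower range.
Span = 32.3 - (17.7)
Span = 14.6

14.6


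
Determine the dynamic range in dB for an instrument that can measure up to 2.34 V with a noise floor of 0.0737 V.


Dynamic range = 20 * log10(Vmax / Vnoise).
DR = 20 * log10(2.34 / 0.0737)
DR = 20 * log10(31.75)
DR = 30.03 dB

30.03 dB


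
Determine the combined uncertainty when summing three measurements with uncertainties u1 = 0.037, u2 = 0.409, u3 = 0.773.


For a sum of independent quantities, uc = sqrt(u1^2 + u2^2 + u3^2).
uc = sqrt(0.037^2 + 0.409^2 + 0.773^2)
uc = sqrt(0.001369 + 0.167281 + 0.597529)
uc = 0.8753

0.8753


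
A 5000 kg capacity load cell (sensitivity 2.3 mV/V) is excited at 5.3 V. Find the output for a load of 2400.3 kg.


Vout = rated_output * Vex * (load / capacity).
Vout = 2.3 * 5.3 * (2400.3 / 5000)
Vout = 2.3 * 5.3 * 0.48006
Vout = 5.852 mV

5.852 mV


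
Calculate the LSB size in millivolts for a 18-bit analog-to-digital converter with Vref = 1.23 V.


The resolution (LSB) of an ADC is Vref / 2^n.
LSB = 1.23 / 2^18
LSB = 1.23 / 262144
LSB = 4.69e-06 V = 0.00469208 mV

0.00469208 mV


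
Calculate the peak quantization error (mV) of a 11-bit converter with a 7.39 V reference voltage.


The maximum quantization error is +/- LSB/2.
LSB = Vref / 2^n = 7.39 / 2048 = 0.0036084 V
Max error = LSB / 2 = 0.0036084 / 2 = 0.0018042 V
Max error = 1.8042 mV

1.8042 mV


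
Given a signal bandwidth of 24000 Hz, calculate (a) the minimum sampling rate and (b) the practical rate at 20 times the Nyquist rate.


By Nyquist theorem, fs_min = 2 * fmax.
fs_min = 2 * 24000 = 48000 Hz
Practical rate = 20 * fs_min = 20 * 48000 = 960000 Hz

fs_min = 48000 Hz, fs_practical = 960000 Hz


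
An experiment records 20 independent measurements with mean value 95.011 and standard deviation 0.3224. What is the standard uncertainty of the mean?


The standard uncertainty for Type A evaluation is u = s / sqrt(n).
u = 0.3224 / sqrt(20)
u = 0.3224 / 4.4721
u = 0.0721

0.0721


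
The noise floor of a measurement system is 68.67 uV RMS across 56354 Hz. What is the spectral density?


Noise spectral density = Vrms / sqrt(BW).
NSD = 68.67 / sqrt(56354)
NSD = 68.67 / 237.39
NSD = 0.2893 uV/sqrt(Hz)

0.2893 uV/sqrt(Hz)


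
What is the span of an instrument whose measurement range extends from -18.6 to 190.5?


Span = upper range - lower range.
Span = 190.5 - (-18.6)
Span = 209.1

209.1


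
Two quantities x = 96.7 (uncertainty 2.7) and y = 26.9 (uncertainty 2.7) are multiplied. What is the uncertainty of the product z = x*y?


For a product z = x*y, the relative uncertainty is:
uz/z = sqrt((ux/x)^2 + (uy/y)^2)
Relative uncertainties: ux/x = 2.7/96.7 = 0.027921
uy/y = 2.7/26.9 = 0.100372
z = 96.7 * 26.9 = 2601.2
uz = 2601.2 * sqrt(0.027921^2 + 0.100372^2) = 271.004

271.004


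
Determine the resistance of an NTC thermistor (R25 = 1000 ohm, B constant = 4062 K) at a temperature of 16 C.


NTC thermistor equation: Rt = R25 * exp(B * (1/T - 1/T25)).
T in Kelvin: 289.15 K, T25 = 298.15 K
1/T - 1/T25 = 1/289.15 - 1/298.15 = 0.0001044
B * (1/T - 1/T25) = 4062 * 0.0001044 = 0.4241
Rt = 1000 * exp(0.4241) = 1528.1 ohm

1528.1 ohm


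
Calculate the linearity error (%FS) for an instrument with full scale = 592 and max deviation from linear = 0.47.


Linearity error = (max deviation / full scale) * 100%.
Linearity = (0.47 / 592) * 100
Linearity = 0.079 %FS

0.079 %FS


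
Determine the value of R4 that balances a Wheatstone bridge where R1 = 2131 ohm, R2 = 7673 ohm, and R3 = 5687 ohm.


At balance: R1*R4 = R2*R3, so R4 = R2*R3/R1.
R4 = 7673 * 5687 / 2131
R4 = 43636351 / 2131
R4 = 20476.94 ohm

20476.94 ohm


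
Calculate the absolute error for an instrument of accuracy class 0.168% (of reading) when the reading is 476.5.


Absolute error = (accuracy% / 100) * reading.
Error = (0.168 / 100) * 476.5
Error = 0.00168 * 476.5
Error = 0.8005

0.8005


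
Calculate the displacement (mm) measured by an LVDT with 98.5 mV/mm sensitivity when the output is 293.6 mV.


Displacement = Vout / sensitivity.
d = 293.6 / 98.5
d = 2.981 mm

2.981 mm


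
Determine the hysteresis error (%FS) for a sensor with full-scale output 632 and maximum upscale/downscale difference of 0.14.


Hysteresis = (max difference / full scale) * 100%.
H = (0.14 / 632) * 100
H = 0.022 %FS

0.022 %FS


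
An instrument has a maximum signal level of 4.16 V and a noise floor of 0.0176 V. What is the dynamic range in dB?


Dynamic range = 20 * log10(Vmax / Vnoise).
DR = 20 * log10(4.16 / 0.0176)
DR = 20 * log10(236.36)
DR = 47.47 dB

47.47 dB


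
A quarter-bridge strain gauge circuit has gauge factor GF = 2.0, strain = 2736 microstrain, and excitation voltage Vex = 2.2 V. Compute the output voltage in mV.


Quarter bridge output: Vout = (GF * epsilon * Vex) / 4.
Vout = (2.0 * 2736e-6 * 2.2) / 4
Vout = 0.0120384 / 4 V
Vout = 0.0030096 V = 3.0096 mV

3.0096 mV


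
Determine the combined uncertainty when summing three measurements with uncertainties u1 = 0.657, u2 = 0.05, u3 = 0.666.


For a sum of independent quantities, uc = sqrt(u1^2 + u2^2 + u3^2).
uc = sqrt(0.657^2 + 0.05^2 + 0.666^2)
uc = sqrt(0.431649 + 0.0025 + 0.443556)
uc = 0.9369

0.9369


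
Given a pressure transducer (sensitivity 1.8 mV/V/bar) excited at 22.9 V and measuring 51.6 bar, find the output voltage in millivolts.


Output = sensitivity * Vex * P.
Vout = 1.8 * 22.9 * 51.6
Vout = 41.22 * 51.6
Vout = 2126.95 mV

2126.95 mV


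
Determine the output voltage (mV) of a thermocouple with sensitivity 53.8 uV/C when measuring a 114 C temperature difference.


The thermocouple output V = sensitivity * dT.
V = 53.8 uV/C * 114 C
V = 6133.2 uV
V = 6.133 mV

6.133 mV


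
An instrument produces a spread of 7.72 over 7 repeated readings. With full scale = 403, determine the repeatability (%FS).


Repeatability = (spread / full scale) * 100%.
R = (7.72 / 403) * 100
R = 1.916 %FS

1.916 %FS


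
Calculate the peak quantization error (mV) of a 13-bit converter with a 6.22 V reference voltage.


The maximum quantization error is +/- LSB/2.
LSB = Vref / 2^n = 6.22 / 8192 = 0.00075928 V
Max error = LSB / 2 = 0.00075928 / 2 = 0.00037964 V
Max error = 0.3796 mV

0.3796 mV


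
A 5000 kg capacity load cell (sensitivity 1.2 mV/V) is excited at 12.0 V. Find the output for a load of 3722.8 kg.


Vout = rated_output * Vex * (load / capacity).
Vout = 1.2 * 12.0 * (3722.8 / 5000)
Vout = 1.2 * 12.0 * 0.74456
Vout = 10.722 mV

10.722 mV


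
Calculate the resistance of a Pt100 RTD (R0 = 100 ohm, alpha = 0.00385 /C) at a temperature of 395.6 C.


The RTD equation: Rt = R0 * (1 + alpha * T).
Rt = 100 * (1 + 0.00385 * 395.6)
Rt = 100 * (1 + 1.52306)
Rt = 100 * 2.52306
Rt = 252.306 ohm

252.306 ohm


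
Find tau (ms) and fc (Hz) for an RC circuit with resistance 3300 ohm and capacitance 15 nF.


Time constant: tau = R * C.
tau = 3300 * 1.50e-08 = 4.95e-05 s
tau = 0.0495 ms
Cutoff frequency: fc = 1 / (2*pi*R*C).
fc = 1 / (2*pi*4.95e-05) = 3215.25 Hz

tau = 0.0495 ms, fc = 3215.25 Hz


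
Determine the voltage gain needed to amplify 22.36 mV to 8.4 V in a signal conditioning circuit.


Gain = Vout / Vin (converting to same units).
G = 8.4 V / 22.36 mV
G = 8400.0 mV / 22.36 mV
G = 375.67

375.67


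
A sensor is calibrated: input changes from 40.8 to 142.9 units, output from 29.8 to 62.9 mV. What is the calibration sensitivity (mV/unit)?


Sensitivity = (y2 - y1) / (x2 - x1).
S = (62.9 - 29.8) / (142.9 - 40.8)
S = 33.1 / 102.1
S = 0.3242 mV/unit

0.3242 mV/unit


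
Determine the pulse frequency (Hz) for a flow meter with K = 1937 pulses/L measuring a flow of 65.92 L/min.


Frequency = K * Q / 60 (converting L/min to L/s).
f = 1937 * 65.92 / 60
f = 127687.04 / 60
f = 2128.12 Hz

2128.12 Hz


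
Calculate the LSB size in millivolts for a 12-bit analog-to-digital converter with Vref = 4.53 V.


The resolution (LSB) of an ADC is Vref / 2^n.
LSB = 4.53 / 2^12
LSB = 4.53 / 4096
LSB = 0.00110596 V = 1.10595703 mV

1.10595703 mV


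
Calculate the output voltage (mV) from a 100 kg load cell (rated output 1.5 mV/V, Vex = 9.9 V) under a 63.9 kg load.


Vout = rated_output * Vex * (load / capacity).
Vout = 1.5 * 9.9 * (63.9 / 100)
Vout = 1.5 * 9.9 * 0.639
Vout = 9.489 mV

9.489 mV


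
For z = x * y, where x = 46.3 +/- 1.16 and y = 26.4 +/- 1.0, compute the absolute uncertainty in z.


For a product z = x*y, the relative uncertainty is:
uz/z = sqrt((ux/x)^2 + (uy/y)^2)
Relative uncertainties: ux/x = 1.16/46.3 = 0.025054
uy/y = 1.0/26.4 = 0.037879
z = 46.3 * 26.4 = 1222.3
uz = 1222.3 * sqrt(0.025054^2 + 0.037879^2) = 55.511

55.511


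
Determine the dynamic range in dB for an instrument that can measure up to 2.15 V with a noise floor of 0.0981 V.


Dynamic range = 20 * log10(Vmax / Vnoise).
DR = 20 * log10(2.15 / 0.0981)
DR = 20 * log10(21.92)
DR = 26.82 dB

26.82 dB


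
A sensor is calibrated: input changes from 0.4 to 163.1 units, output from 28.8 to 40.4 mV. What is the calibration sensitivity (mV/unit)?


Sensitivity = (y2 - y1) / (x2 - x1).
S = (40.4 - 28.8) / (163.1 - 0.4)
S = 11.6 / 162.7
S = 0.0713 mV/unit

0.0713 mV/unit


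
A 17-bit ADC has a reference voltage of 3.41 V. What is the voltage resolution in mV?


The resolution (LSB) of an ADC is Vref / 2^n.
LSB = 3.41 / 2^17
LSB = 3.41 / 131072
LSB = 2.602e-05 V = 0.02601624 mV

0.02601624 mV


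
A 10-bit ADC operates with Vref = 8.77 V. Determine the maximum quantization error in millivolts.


The maximum quantization error is +/- LSB/2.
LSB = Vref / 2^n = 8.77 / 1024 = 0.00856445 V
Max error = LSB / 2 = 0.00856445 / 2 = 0.00428223 V
Max error = 4.2822 mV

4.2822 mV
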